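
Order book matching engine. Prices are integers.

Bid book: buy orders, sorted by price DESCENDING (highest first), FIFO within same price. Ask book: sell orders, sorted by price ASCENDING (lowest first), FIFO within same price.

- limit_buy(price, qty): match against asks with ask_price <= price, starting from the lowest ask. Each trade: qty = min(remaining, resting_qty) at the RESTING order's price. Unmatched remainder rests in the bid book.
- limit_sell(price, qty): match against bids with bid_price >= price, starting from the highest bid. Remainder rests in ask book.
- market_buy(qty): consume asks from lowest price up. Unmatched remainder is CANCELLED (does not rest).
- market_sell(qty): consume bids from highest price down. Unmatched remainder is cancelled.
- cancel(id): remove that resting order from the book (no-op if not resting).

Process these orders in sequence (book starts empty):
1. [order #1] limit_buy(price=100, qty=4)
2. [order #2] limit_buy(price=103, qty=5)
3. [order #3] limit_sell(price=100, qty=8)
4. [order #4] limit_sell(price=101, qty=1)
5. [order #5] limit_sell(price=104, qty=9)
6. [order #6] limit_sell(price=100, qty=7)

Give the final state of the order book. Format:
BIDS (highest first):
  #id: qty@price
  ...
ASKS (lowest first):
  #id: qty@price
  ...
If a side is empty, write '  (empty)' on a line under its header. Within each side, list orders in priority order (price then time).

After op 1 [order #1] limit_buy(price=100, qty=4): fills=none; bids=[#1:4@100] asks=[-]
After op 2 [order #2] limit_buy(price=103, qty=5): fills=none; bids=[#2:5@103 #1:4@100] asks=[-]
After op 3 [order #3] limit_sell(price=100, qty=8): fills=#2x#3:5@103 #1x#3:3@100; bids=[#1:1@100] asks=[-]
After op 4 [order #4] limit_sell(price=101, qty=1): fills=none; bids=[#1:1@100] asks=[#4:1@101]
After op 5 [order #5] limit_sell(price=104, qty=9): fills=none; bids=[#1:1@100] asks=[#4:1@101 #5:9@104]
After op 6 [order #6] limit_sell(price=100, qty=7): fills=#1x#6:1@100; bids=[-] asks=[#6:6@100 #4:1@101 #5:9@104]

Answer: BIDS (highest first):
  (empty)
ASKS (lowest first):
  #6: 6@100
  #4: 1@101
  #5: 9@104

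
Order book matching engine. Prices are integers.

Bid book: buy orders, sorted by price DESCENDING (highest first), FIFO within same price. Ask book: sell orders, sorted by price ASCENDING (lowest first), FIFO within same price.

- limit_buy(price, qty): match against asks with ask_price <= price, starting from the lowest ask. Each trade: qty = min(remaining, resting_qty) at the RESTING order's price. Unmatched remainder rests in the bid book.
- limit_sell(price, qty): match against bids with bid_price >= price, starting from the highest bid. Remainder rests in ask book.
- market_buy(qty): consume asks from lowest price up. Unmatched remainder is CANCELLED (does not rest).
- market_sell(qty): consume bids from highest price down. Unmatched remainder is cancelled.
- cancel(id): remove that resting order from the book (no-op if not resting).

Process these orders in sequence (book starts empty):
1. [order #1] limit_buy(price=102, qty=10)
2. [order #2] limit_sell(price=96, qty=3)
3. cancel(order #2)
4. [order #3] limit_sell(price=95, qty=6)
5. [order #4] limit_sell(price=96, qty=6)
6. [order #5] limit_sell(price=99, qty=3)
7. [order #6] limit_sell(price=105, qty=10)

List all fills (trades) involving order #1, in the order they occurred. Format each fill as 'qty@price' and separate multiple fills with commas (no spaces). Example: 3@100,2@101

Answer: 3@102,6@102,1@102

Derivation:
After op 1 [order #1] limit_buy(price=102, qty=10): fills=none; bids=[#1:10@102] asks=[-]
After op 2 [order #2] limit_sell(price=96, qty=3): fills=#1x#2:3@102; bids=[#1:7@102] asks=[-]
After op 3 cancel(order #2): fills=none; bids=[#1:7@102] asks=[-]
After op 4 [order #3] limit_sell(price=95, qty=6): fills=#1x#3:6@102; bids=[#1:1@102] asks=[-]
After op 5 [order #4] limit_sell(price=96, qty=6): fills=#1x#4:1@102; bids=[-] asks=[#4:5@96]
After op 6 [order #5] limit_sell(price=99, qty=3): fills=none; bids=[-] asks=[#4:5@96 #5:3@99]
After op 7 [order #6] limit_sell(price=105, qty=10): fills=none; bids=[-] asks=[#4:5@96 #5:3@99 #6:10@105]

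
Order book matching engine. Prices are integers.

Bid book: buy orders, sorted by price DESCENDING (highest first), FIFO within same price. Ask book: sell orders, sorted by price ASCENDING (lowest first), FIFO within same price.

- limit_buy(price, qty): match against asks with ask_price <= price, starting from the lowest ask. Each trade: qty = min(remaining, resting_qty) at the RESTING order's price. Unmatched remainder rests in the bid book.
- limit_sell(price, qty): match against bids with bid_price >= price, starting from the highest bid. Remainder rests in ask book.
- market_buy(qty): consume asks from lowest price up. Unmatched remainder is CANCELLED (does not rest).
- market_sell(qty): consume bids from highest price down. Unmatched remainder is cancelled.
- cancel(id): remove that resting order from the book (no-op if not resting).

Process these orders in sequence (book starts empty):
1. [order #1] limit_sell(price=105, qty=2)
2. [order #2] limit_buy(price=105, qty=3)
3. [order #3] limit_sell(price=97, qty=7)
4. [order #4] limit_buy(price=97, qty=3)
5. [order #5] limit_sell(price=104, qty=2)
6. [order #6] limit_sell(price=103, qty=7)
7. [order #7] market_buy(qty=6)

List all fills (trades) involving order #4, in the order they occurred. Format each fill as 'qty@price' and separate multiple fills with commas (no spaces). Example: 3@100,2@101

After op 1 [order #1] limit_sell(price=105, qty=2): fills=none; bids=[-] asks=[#1:2@105]
After op 2 [order #2] limit_buy(price=105, qty=3): fills=#2x#1:2@105; bids=[#2:1@105] asks=[-]
After op 3 [order #3] limit_sell(price=97, qty=7): fills=#2x#3:1@105; bids=[-] asks=[#3:6@97]
After op 4 [order #4] limit_buy(price=97, qty=3): fills=#4x#3:3@97; bids=[-] asks=[#3:3@97]
After op 5 [order #5] limit_sell(price=104, qty=2): fills=none; bids=[-] asks=[#3:3@97 #5:2@104]
After op 6 [order #6] limit_sell(price=103, qty=7): fills=none; bids=[-] asks=[#3:3@97 #6:7@103 #5:2@104]
After op 7 [order #7] market_buy(qty=6): fills=#7x#3:3@97 #7x#6:3@103; bids=[-] asks=[#6:4@103 #5:2@104]

Answer: 3@97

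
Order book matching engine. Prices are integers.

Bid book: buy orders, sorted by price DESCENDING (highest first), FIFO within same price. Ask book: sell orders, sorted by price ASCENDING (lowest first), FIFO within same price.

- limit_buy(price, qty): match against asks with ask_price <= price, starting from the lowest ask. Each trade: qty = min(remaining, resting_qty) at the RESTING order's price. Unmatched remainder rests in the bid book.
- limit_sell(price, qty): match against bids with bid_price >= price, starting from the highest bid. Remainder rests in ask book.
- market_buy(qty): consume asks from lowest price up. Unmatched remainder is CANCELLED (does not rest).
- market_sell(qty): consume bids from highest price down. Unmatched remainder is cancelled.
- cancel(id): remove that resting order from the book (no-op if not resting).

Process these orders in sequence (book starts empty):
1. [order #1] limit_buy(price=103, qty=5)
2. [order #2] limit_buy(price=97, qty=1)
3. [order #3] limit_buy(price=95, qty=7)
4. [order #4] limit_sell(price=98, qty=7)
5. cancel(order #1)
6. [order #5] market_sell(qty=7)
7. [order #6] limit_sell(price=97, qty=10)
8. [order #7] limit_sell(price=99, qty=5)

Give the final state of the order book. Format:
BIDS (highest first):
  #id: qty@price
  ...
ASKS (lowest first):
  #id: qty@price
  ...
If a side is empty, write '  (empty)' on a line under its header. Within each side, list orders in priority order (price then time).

After op 1 [order #1] limit_buy(price=103, qty=5): fills=none; bids=[#1:5@103] asks=[-]
After op 2 [order #2] limit_buy(price=97, qty=1): fills=none; bids=[#1:5@103 #2:1@97] asks=[-]
After op 3 [order #3] limit_buy(price=95, qty=7): fills=none; bids=[#1:5@103 #2:1@97 #3:7@95] asks=[-]
After op 4 [order #4] limit_sell(price=98, qty=7): fills=#1x#4:5@103; bids=[#2:1@97 #3:7@95] asks=[#4:2@98]
After op 5 cancel(order #1): fills=none; bids=[#2:1@97 #3:7@95] asks=[#4:2@98]
After op 6 [order #5] market_sell(qty=7): fills=#2x#5:1@97 #3x#5:6@95; bids=[#3:1@95] asks=[#4:2@98]
After op 7 [order #6] limit_sell(price=97, qty=10): fills=none; bids=[#3:1@95] asks=[#6:10@97 #4:2@98]
After op 8 [order #7] limit_sell(price=99, qty=5): fills=none; bids=[#3:1@95] asks=[#6:10@97 #4:2@98 #7:5@99]

Answer: BIDS (highest first):
  #3: 1@95
ASKS (lowest first):
  #6: 10@97
  #4: 2@98
  #7: 5@99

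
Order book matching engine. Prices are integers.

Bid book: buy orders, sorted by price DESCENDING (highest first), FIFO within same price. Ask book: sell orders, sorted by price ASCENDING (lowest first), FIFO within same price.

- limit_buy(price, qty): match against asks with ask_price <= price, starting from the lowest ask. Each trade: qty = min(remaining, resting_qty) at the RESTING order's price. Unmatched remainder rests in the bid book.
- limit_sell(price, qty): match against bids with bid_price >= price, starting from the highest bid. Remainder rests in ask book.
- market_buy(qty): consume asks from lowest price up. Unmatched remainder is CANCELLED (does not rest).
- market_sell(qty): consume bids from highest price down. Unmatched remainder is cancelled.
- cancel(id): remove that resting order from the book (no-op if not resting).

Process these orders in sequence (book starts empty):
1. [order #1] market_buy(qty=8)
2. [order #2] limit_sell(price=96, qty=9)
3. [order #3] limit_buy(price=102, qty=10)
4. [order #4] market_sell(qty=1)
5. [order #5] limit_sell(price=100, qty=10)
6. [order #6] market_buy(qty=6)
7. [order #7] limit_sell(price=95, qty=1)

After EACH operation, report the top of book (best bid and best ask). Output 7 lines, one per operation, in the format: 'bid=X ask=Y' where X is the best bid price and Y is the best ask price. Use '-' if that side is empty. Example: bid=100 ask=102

Answer: bid=- ask=-
bid=- ask=96
bid=102 ask=-
bid=- ask=-
bid=- ask=100
bid=- ask=100
bid=- ask=95

Derivation:
After op 1 [order #1] market_buy(qty=8): fills=none; bids=[-] asks=[-]
After op 2 [order #2] limit_sell(price=96, qty=9): fills=none; bids=[-] asks=[#2:9@96]
After op 3 [order #3] limit_buy(price=102, qty=10): fills=#3x#2:9@96; bids=[#3:1@102] asks=[-]
After op 4 [order #4] market_sell(qty=1): fills=#3x#4:1@102; bids=[-] asks=[-]
After op 5 [order #5] limit_sell(price=100, qty=10): fills=none; bids=[-] asks=[#5:10@100]
After op 6 [order #6] market_buy(qty=6): fills=#6x#5:6@100; bids=[-] asks=[#5:4@100]
After op 7 [order #7] limit_sell(price=95, qty=1): fills=none; bids=[-] asks=[#7:1@95 #5:4@100]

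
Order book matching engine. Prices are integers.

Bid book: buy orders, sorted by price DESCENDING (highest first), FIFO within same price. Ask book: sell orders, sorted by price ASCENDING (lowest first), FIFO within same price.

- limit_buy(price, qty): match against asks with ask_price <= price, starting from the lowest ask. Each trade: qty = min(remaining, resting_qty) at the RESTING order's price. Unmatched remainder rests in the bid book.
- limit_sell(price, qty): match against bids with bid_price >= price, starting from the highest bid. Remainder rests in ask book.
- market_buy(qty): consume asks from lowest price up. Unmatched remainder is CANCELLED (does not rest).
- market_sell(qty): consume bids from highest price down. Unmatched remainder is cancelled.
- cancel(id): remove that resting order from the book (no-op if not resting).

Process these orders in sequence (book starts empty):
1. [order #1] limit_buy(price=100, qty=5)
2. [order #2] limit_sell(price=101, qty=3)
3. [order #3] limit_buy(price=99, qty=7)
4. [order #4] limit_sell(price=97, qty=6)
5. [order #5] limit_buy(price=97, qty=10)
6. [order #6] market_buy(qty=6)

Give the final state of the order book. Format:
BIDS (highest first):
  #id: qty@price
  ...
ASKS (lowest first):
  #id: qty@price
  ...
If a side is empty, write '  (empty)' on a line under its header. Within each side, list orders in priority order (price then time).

After op 1 [order #1] limit_buy(price=100, qty=5): fills=none; bids=[#1:5@100] asks=[-]
After op 2 [order #2] limit_sell(price=101, qty=3): fills=none; bids=[#1:5@100] asks=[#2:3@101]
After op 3 [order #3] limit_buy(price=99, qty=7): fills=none; bids=[#1:5@100 #3:7@99] asks=[#2:3@101]
After op 4 [order #4] limit_sell(price=97, qty=6): fills=#1x#4:5@100 #3x#4:1@99; bids=[#3:6@99] asks=[#2:3@101]
After op 5 [order #5] limit_buy(price=97, qty=10): fills=none; bids=[#3:6@99 #5:10@97] asks=[#2:3@101]
After op 6 [order #6] market_buy(qty=6): fills=#6x#2:3@101; bids=[#3:6@99 #5:10@97] asks=[-]

Answer: BIDS (highest first):
  #3: 6@99
  #5: 10@97
ASKS (lowest first):
  (empty)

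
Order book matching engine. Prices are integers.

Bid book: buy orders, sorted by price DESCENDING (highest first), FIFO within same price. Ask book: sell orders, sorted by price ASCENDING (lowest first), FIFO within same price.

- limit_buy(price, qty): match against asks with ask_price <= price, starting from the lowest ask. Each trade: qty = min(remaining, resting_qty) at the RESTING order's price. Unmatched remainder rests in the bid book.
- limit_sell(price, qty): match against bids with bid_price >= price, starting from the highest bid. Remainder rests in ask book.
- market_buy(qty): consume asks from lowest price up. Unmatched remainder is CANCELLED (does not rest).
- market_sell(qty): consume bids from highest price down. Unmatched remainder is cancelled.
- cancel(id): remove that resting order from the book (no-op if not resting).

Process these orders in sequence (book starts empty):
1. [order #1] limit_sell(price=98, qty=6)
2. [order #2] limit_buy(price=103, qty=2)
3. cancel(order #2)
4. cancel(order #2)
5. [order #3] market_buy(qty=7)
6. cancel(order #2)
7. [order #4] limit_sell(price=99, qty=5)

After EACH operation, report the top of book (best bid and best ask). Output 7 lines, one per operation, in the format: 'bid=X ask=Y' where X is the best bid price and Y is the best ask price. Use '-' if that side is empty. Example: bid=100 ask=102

Answer: bid=- ask=98
bid=- ask=98
bid=- ask=98
bid=- ask=98
bid=- ask=-
bid=- ask=-
bid=- ask=99

Derivation:
After op 1 [order #1] limit_sell(price=98, qty=6): fills=none; bids=[-] asks=[#1:6@98]
After op 2 [order #2] limit_buy(price=103, qty=2): fills=#2x#1:2@98; bids=[-] asks=[#1:4@98]
After op 3 cancel(order #2): fills=none; bids=[-] asks=[#1:4@98]
After op 4 cancel(order #2): fills=none; bids=[-] asks=[#1:4@98]
After op 5 [order #3] market_buy(qty=7): fills=#3x#1:4@98; bids=[-] asks=[-]
After op 6 cancel(order #2): fills=none; bids=[-] asks=[-]
After op 7 [order #4] limit_sell(price=99, qty=5): fills=none; bids=[-] asks=[#4:5@99]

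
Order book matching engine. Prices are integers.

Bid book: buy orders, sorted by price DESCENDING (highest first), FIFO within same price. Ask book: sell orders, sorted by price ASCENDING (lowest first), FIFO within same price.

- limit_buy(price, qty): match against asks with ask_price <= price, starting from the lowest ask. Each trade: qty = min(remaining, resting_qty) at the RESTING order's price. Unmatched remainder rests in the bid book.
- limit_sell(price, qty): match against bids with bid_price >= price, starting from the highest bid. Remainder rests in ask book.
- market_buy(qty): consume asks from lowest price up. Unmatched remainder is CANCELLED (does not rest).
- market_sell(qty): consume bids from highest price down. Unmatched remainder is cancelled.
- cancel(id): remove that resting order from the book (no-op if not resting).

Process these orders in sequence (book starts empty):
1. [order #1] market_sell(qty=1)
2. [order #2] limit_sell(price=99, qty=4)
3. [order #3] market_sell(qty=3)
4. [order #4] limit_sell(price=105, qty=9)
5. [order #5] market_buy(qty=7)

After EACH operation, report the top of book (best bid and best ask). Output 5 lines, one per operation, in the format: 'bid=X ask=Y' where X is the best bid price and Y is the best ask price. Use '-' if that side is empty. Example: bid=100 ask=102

Answer: bid=- ask=-
bid=- ask=99
bid=- ask=99
bid=- ask=99
bid=- ask=105

Derivation:
After op 1 [order #1] market_sell(qty=1): fills=none; bids=[-] asks=[-]
After op 2 [order #2] limit_sell(price=99, qty=4): fills=none; bids=[-] asks=[#2:4@99]
After op 3 [order #3] market_sell(qty=3): fills=none; bids=[-] asks=[#2:4@99]
After op 4 [order #4] limit_sell(price=105, qty=9): fills=none; bids=[-] asks=[#2:4@99 #4:9@105]
After op 5 [order #5] market_buy(qty=7): fills=#5x#2:4@99 #5x#4:3@105; bids=[-] asks=[#4:6@105]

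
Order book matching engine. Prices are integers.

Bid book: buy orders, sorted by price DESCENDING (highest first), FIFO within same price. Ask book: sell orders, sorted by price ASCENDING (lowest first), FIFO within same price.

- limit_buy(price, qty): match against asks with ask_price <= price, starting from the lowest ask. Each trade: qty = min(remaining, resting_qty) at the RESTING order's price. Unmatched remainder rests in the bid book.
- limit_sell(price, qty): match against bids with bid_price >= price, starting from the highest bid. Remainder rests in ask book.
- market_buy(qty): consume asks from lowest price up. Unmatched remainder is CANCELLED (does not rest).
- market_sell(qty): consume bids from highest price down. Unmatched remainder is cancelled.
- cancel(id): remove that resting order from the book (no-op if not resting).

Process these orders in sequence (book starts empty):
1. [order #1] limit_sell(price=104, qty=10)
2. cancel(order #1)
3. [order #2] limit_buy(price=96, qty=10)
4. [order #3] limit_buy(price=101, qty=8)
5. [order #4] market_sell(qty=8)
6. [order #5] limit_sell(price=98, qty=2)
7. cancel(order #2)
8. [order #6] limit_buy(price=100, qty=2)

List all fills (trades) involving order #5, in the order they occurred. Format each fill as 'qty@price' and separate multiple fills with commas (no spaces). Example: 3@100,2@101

After op 1 [order #1] limit_sell(price=104, qty=10): fills=none; bids=[-] asks=[#1:10@104]
After op 2 cancel(order #1): fills=none; bids=[-] asks=[-]
After op 3 [order #2] limit_buy(price=96, qty=10): fills=none; bids=[#2:10@96] asks=[-]
After op 4 [order #3] limit_buy(price=101, qty=8): fills=none; bids=[#3:8@101 #2:10@96] asks=[-]
After op 5 [order #4] market_sell(qty=8): fills=#3x#4:8@101; bids=[#2:10@96] asks=[-]
After op 6 [order #5] limit_sell(price=98, qty=2): fills=none; bids=[#2:10@96] asks=[#5:2@98]
After op 7 cancel(order #2): fills=none; bids=[-] asks=[#5:2@98]
After op 8 [order #6] limit_buy(price=100, qty=2): fills=#6x#5:2@98; bids=[-] asks=[-]

Answer: 2@98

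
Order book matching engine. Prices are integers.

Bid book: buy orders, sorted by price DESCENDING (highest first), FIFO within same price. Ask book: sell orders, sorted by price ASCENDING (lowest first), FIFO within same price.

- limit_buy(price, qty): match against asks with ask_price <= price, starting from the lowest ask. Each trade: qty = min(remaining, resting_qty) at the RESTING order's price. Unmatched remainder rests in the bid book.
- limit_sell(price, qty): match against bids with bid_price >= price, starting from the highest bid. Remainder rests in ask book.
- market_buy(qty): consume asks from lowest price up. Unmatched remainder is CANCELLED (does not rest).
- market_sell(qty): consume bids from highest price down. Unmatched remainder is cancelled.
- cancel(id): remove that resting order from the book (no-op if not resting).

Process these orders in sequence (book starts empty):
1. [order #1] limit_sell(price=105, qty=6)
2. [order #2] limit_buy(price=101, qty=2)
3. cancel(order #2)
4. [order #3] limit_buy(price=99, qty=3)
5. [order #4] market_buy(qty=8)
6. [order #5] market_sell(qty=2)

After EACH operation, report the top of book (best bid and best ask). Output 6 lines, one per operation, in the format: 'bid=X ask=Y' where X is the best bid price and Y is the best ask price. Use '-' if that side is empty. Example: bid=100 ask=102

After op 1 [order #1] limit_sell(price=105, qty=6): fills=none; bids=[-] asks=[#1:6@105]
After op 2 [order #2] limit_buy(price=101, qty=2): fills=none; bids=[#2:2@101] asks=[#1:6@105]
After op 3 cancel(order #2): fills=none; bids=[-] asks=[#1:6@105]
After op 4 [order #3] limit_buy(price=99, qty=3): fills=none; bids=[#3:3@99] asks=[#1:6@105]
After op 5 [order #4] market_buy(qty=8): fills=#4x#1:6@105; bids=[#3:3@99] asks=[-]
After op 6 [order #5] market_sell(qty=2): fills=#3x#5:2@99; bids=[#3:1@99] asks=[-]

Answer: bid=- ask=105
bid=101 ask=105
bid=- ask=105
bid=99 ask=105
bid=99 ask=-
bid=99 ask=-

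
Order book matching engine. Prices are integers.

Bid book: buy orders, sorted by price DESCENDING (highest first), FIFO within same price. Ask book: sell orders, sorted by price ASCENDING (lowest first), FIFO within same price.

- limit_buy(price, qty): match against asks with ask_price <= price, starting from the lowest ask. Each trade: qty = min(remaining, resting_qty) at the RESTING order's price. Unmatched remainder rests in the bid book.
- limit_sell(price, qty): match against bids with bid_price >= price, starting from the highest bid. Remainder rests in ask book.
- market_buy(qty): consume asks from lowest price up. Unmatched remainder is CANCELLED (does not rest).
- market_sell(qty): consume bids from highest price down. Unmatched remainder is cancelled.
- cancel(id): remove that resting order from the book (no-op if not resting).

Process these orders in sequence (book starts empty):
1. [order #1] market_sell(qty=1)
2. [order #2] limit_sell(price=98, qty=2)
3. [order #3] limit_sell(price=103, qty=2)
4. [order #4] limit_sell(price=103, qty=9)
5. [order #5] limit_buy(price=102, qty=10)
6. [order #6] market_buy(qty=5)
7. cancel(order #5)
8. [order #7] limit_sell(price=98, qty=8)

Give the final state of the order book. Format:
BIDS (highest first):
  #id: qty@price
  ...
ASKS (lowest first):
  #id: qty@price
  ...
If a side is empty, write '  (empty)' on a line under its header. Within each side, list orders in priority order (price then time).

After op 1 [order #1] market_sell(qty=1): fills=none; bids=[-] asks=[-]
After op 2 [order #2] limit_sell(price=98, qty=2): fills=none; bids=[-] asks=[#2:2@98]
After op 3 [order #3] limit_sell(price=103, qty=2): fills=none; bids=[-] asks=[#2:2@98 #3:2@103]
After op 4 [order #4] limit_sell(price=103, qty=9): fills=none; bids=[-] asks=[#2:2@98 #3:2@103 #4:9@103]
After op 5 [order #5] limit_buy(price=102, qty=10): fills=#5x#2:2@98; bids=[#5:8@102] asks=[#3:2@103 #4:9@103]
After op 6 [order #6] market_buy(qty=5): fills=#6x#3:2@103 #6x#4:3@103; bids=[#5:8@102] asks=[#4:6@103]
After op 7 cancel(order #5): fills=none; bids=[-] asks=[#4:6@103]
After op 8 [order #7] limit_sell(price=98, qty=8): fills=none; bids=[-] asks=[#7:8@98 #4:6@103]

Answer: BIDS (highest first):
  (empty)
ASKS (lowest first):
  #7: 8@98
  #4: 6@103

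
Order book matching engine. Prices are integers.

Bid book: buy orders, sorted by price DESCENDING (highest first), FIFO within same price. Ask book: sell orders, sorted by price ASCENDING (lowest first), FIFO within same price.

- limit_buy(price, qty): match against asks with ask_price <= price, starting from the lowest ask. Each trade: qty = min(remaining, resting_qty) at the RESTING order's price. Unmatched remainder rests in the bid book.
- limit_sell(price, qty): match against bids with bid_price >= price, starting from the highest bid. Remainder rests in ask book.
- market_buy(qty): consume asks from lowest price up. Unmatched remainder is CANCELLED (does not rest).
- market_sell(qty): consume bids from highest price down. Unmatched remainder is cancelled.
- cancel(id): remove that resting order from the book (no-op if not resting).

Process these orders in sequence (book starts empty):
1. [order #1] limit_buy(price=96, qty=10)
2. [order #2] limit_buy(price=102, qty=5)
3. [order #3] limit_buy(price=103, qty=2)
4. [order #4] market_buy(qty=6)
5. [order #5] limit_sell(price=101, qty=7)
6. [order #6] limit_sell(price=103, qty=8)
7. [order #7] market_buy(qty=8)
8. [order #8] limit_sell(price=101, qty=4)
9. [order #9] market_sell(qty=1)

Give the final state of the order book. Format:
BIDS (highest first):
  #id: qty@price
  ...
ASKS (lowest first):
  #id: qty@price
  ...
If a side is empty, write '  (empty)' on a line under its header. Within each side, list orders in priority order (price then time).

Answer: BIDS (highest first):
  #1: 9@96
ASKS (lowest first):
  #8: 4@101

Derivation:
After op 1 [order #1] limit_buy(price=96, qty=10): fills=none; bids=[#1:10@96] asks=[-]
After op 2 [order #2] limit_buy(price=102, qty=5): fills=none; bids=[#2:5@102 #1:10@96] asks=[-]
After op 3 [order #3] limit_buy(price=103, qty=2): fills=none; bids=[#3:2@103 #2:5@102 #1:10@96] asks=[-]
After op 4 [order #4] market_buy(qty=6): fills=none; bids=[#3:2@103 #2:5@102 #1:10@96] asks=[-]
After op 5 [order #5] limit_sell(price=101, qty=7): fills=#3x#5:2@103 #2x#5:5@102; bids=[#1:10@96] asks=[-]
After op 6 [order #6] limit_sell(price=103, qty=8): fills=none; bids=[#1:10@96] asks=[#6:8@103]
After op 7 [order #7] market_buy(qty=8): fills=#7x#6:8@103; bids=[#1:10@96] asks=[-]
After op 8 [order #8] limit_sell(price=101, qty=4): fills=none; bids=[#1:10@96] asks=[#8:4@101]
After op 9 [order #9] market_sell(qty=1): fills=#1x#9:1@96; bids=[#1:9@96] asks=[#8:4@101]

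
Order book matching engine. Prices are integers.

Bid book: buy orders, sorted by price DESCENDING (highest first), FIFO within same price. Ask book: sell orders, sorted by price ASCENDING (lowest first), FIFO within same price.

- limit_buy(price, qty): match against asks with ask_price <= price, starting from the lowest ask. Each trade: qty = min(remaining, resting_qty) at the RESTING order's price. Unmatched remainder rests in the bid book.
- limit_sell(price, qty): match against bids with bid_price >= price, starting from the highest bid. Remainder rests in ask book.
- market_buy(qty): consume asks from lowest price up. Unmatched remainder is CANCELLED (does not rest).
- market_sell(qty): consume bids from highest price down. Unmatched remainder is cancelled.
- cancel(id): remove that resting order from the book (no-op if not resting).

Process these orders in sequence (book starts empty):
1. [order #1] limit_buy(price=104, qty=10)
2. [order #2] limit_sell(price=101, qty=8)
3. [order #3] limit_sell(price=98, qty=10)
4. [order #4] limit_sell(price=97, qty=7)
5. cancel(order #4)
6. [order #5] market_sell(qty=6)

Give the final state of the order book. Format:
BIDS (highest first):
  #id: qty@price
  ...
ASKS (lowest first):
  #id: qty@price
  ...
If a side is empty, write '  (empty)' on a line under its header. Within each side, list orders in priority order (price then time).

Answer: BIDS (highest first):
  (empty)
ASKS (lowest first):
  #3: 8@98

Derivation:
After op 1 [order #1] limit_buy(price=104, qty=10): fills=none; bids=[#1:10@104] asks=[-]
After op 2 [order #2] limit_sell(price=101, qty=8): fills=#1x#2:8@104; bids=[#1:2@104] asks=[-]
After op 3 [order #3] limit_sell(price=98, qty=10): fills=#1x#3:2@104; bids=[-] asks=[#3:8@98]
After op 4 [order #4] limit_sell(price=97, qty=7): fills=none; bids=[-] asks=[#4:7@97 #3:8@98]
After op 5 cancel(order #4): fills=none; bids=[-] asks=[#3:8@98]
After op 6 [order #5] market_sell(qty=6): fills=none; bids=[-] asks=[#3:8@98]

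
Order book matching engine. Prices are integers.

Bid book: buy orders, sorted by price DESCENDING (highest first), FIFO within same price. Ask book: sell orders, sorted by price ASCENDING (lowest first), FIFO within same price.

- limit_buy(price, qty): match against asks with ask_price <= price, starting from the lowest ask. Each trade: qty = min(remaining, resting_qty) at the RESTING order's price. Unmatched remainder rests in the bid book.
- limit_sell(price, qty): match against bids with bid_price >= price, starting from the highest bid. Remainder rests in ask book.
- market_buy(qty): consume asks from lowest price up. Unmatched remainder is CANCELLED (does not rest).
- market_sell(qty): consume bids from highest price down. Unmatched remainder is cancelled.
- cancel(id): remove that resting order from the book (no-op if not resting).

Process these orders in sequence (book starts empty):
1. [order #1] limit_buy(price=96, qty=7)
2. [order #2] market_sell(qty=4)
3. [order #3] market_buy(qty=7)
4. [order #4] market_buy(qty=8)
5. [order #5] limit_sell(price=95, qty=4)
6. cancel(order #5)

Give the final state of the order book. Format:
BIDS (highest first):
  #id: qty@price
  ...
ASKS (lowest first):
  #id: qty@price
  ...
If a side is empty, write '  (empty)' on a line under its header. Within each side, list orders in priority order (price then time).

Answer: BIDS (highest first):
  (empty)
ASKS (lowest first):
  (empty)

Derivation:
After op 1 [order #1] limit_buy(price=96, qty=7): fills=none; bids=[#1:7@96] asks=[-]
After op 2 [order #2] market_sell(qty=4): fills=#1x#2:4@96; bids=[#1:3@96] asks=[-]
After op 3 [order #3] market_buy(qty=7): fills=none; bids=[#1:3@96] asks=[-]
After op 4 [order #4] market_buy(qty=8): fills=none; bids=[#1:3@96] asks=[-]
After op 5 [order #5] limit_sell(price=95, qty=4): fills=#1x#5:3@96; bids=[-] asks=[#5:1@95]
After op 6 cancel(order #5): fills=none; bids=[-] asks=[-]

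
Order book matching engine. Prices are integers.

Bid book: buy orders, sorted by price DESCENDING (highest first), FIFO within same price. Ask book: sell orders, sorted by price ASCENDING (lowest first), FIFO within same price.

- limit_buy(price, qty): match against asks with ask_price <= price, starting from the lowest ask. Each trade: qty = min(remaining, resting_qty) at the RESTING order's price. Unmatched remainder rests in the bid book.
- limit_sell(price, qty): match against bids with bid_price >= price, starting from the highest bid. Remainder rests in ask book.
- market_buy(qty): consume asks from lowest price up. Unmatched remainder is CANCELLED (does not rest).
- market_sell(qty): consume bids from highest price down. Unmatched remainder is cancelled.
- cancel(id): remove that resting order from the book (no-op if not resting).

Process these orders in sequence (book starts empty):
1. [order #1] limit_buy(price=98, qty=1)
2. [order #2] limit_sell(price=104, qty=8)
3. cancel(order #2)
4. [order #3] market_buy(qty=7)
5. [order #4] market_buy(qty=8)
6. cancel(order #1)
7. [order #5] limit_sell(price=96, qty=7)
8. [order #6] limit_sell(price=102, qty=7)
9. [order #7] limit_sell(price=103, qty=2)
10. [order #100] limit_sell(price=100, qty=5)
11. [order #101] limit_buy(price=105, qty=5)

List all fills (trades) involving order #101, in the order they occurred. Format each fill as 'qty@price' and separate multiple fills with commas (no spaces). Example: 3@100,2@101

After op 1 [order #1] limit_buy(price=98, qty=1): fills=none; bids=[#1:1@98] asks=[-]
After op 2 [order #2] limit_sell(price=104, qty=8): fills=none; bids=[#1:1@98] asks=[#2:8@104]
After op 3 cancel(order #2): fills=none; bids=[#1:1@98] asks=[-]
After op 4 [order #3] market_buy(qty=7): fills=none; bids=[#1:1@98] asks=[-]
After op 5 [order #4] market_buy(qty=8): fills=none; bids=[#1:1@98] asks=[-]
After op 6 cancel(order #1): fills=none; bids=[-] asks=[-]
After op 7 [order #5] limit_sell(price=96, qty=7): fills=none; bids=[-] asks=[#5:7@96]
After op 8 [order #6] limit_sell(price=102, qty=7): fills=none; bids=[-] asks=[#5:7@96 #6:7@102]
After op 9 [order #7] limit_sell(price=103, qty=2): fills=none; bids=[-] asks=[#5:7@96 #6:7@102 #7:2@103]
After op 10 [order #100] limit_sell(price=100, qty=5): fills=none; bids=[-] asks=[#5:7@96 #100:5@100 #6:7@102 #7:2@103]
After op 11 [order #101] limit_buy(price=105, qty=5): fills=#101x#5:5@96; bids=[-] asks=[#5:2@96 #100:5@100 #6:7@102 #7:2@103]

Answer: 5@96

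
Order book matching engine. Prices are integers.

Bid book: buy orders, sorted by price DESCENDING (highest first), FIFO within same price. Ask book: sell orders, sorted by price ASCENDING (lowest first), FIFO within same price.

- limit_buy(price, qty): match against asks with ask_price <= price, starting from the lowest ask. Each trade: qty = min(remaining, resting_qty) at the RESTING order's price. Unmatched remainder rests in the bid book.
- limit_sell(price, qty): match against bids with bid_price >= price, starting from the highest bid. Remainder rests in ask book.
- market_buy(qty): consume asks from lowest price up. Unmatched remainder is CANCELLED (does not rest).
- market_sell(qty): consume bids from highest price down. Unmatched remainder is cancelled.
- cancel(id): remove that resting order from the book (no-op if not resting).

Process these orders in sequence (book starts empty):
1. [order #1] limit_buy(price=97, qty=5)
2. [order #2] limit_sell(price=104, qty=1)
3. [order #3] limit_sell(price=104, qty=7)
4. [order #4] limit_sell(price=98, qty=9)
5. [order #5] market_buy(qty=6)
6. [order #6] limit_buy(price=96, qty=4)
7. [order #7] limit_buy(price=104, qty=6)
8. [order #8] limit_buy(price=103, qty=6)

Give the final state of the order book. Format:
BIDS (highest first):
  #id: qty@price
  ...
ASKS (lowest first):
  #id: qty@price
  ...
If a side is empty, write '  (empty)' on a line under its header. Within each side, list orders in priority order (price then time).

Answer: BIDS (highest first):
  #8: 6@103
  #1: 5@97
  #6: 4@96
ASKS (lowest first):
  #3: 5@104

Derivation:
After op 1 [order #1] limit_buy(price=97, qty=5): fills=none; bids=[#1:5@97] asks=[-]
After op 2 [order #2] limit_sell(price=104, qty=1): fills=none; bids=[#1:5@97] asks=[#2:1@104]
After op 3 [order #3] limit_sell(price=104, qty=7): fills=none; bids=[#1:5@97] asks=[#2:1@104 #3:7@104]
After op 4 [order #4] limit_sell(price=98, qty=9): fills=none; bids=[#1:5@97] asks=[#4:9@98 #2:1@104 #3:7@104]
After op 5 [order #5] market_buy(qty=6): fills=#5x#4:6@98; bids=[#1:5@97] asks=[#4:3@98 #2:1@104 #3:7@104]
After op 6 [order #6] limit_buy(price=96, qty=4): fills=none; bids=[#1:5@97 #6:4@96] asks=[#4:3@98 #2:1@104 #3:7@104]
After op 7 [order #7] limit_buy(price=104, qty=6): fills=#7x#4:3@98 #7x#2:1@104 #7x#3:2@104; bids=[#1:5@97 #6:4@96] asks=[#3:5@104]
After op 8 [order #8] limit_buy(price=103, qty=6): fills=none; bids=[#8:6@103 #1:5@97 #6:4@96] asks=[#3:5@104]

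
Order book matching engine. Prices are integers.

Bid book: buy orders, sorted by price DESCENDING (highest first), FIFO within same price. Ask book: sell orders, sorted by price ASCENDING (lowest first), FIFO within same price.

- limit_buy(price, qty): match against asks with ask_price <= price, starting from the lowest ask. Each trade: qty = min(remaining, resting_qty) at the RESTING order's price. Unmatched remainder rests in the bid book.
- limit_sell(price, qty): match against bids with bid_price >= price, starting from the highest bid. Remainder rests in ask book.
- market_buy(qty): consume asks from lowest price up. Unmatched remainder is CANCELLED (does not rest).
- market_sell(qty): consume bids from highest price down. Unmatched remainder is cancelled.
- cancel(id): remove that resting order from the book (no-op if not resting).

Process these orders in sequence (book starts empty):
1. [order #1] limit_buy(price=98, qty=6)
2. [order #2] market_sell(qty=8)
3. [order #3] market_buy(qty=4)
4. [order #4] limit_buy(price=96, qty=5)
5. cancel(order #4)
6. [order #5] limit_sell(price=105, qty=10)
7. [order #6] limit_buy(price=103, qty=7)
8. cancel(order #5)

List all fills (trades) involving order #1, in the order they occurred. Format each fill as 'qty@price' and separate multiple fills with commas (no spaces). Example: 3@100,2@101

After op 1 [order #1] limit_buy(price=98, qty=6): fills=none; bids=[#1:6@98] asks=[-]
After op 2 [order #2] market_sell(qty=8): fills=#1x#2:6@98; bids=[-] asks=[-]
After op 3 [order #3] market_buy(qty=4): fills=none; bids=[-] asks=[-]
After op 4 [order #4] limit_buy(price=96, qty=5): fills=none; bids=[#4:5@96] asks=[-]
After op 5 cancel(order #4): fills=none; bids=[-] asks=[-]
After op 6 [order #5] limit_sell(price=105, qty=10): fills=none; bids=[-] asks=[#5:10@105]
After op 7 [order #6] limit_buy(price=103, qty=7): fills=none; bids=[#6:7@103] asks=[#5:10@105]
After op 8 cancel(order #5): fills=none; bids=[#6:7@103] asks=[-]

Answer: 6@98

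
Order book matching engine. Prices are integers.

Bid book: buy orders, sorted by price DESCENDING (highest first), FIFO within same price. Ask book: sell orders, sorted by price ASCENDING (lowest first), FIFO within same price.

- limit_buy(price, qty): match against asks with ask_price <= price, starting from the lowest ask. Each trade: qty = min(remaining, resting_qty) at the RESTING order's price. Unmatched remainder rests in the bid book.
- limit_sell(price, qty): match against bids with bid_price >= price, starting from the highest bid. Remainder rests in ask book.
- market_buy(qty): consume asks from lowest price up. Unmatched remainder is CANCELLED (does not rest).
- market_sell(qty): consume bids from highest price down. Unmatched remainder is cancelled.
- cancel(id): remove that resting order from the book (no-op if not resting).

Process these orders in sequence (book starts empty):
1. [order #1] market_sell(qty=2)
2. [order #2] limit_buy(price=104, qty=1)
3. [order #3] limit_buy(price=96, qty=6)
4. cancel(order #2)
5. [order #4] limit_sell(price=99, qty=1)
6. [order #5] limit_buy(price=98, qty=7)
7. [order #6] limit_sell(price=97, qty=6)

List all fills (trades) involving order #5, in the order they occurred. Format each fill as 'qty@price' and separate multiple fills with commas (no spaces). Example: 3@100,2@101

Answer: 6@98

Derivation:
After op 1 [order #1] market_sell(qty=2): fills=none; bids=[-] asks=[-]
After op 2 [order #2] limit_buy(price=104, qty=1): fills=none; bids=[#2:1@104] asks=[-]
After op 3 [order #3] limit_buy(price=96, qty=6): fills=none; bids=[#2:1@104 #3:6@96] asks=[-]
After op 4 cancel(order #2): fills=none; bids=[#3:6@96] asks=[-]
After op 5 [order #4] limit_sell(price=99, qty=1): fills=none; bids=[#3:6@96] asks=[#4:1@99]
After op 6 [order #5] limit_buy(price=98, qty=7): fills=none; bids=[#5:7@98 #3:6@96] asks=[#4:1@99]
After op 7 [order #6] limit_sell(price=97, qty=6): fills=#5x#6:6@98; bids=[#5:1@98 #3:6@96] asks=[#4:1@99]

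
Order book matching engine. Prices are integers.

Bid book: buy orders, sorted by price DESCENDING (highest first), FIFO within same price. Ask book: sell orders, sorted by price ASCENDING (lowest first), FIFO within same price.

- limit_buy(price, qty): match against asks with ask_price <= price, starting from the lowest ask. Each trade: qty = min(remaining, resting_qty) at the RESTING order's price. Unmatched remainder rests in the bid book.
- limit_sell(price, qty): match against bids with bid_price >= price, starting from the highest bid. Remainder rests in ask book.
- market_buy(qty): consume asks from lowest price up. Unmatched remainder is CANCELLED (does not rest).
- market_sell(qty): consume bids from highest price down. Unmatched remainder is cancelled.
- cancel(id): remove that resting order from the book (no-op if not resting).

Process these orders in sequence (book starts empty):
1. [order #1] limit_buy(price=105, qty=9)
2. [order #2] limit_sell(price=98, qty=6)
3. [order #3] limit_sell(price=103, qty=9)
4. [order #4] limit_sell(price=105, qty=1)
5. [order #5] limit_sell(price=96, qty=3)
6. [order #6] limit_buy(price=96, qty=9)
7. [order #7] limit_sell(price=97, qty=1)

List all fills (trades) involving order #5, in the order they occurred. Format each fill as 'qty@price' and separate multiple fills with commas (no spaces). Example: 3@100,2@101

Answer: 3@96

Derivation:
After op 1 [order #1] limit_buy(price=105, qty=9): fills=none; bids=[#1:9@105] asks=[-]
After op 2 [order #2] limit_sell(price=98, qty=6): fills=#1x#2:6@105; bids=[#1:3@105] asks=[-]
After op 3 [order #3] limit_sell(price=103, qty=9): fills=#1x#3:3@105; bids=[-] asks=[#3:6@103]
After op 4 [order #4] limit_sell(price=105, qty=1): fills=none; bids=[-] asks=[#3:6@103 #4:1@105]
After op 5 [order #5] limit_sell(price=96, qty=3): fills=none; bids=[-] asks=[#5:3@96 #3:6@103 #4:1@105]
After op 6 [order #6] limit_buy(price=96, qty=9): fills=#6x#5:3@96; bids=[#6:6@96] asks=[#3:6@103 #4:1@105]
After op 7 [order #7] limit_sell(price=97, qty=1): fills=none; bids=[#6:6@96] asks=[#7:1@97 #3:6@103 #4:1@105]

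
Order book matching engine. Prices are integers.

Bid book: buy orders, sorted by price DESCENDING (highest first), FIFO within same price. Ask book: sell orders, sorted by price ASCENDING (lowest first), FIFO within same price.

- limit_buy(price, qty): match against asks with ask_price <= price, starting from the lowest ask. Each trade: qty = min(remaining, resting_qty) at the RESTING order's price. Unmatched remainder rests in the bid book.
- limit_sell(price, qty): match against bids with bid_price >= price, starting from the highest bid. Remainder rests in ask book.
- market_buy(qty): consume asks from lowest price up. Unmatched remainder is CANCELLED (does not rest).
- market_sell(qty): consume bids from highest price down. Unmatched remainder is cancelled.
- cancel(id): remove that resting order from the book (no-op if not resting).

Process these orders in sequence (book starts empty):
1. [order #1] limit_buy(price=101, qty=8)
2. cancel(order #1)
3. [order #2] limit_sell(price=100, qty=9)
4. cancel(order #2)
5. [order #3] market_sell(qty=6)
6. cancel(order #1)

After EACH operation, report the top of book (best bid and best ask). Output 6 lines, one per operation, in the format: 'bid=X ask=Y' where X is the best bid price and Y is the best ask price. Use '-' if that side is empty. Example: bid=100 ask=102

Answer: bid=101 ask=-
bid=- ask=-
bid=- ask=100
bid=- ask=-
bid=- ask=-
bid=- ask=-

Derivation:
After op 1 [order #1] limit_buy(price=101, qty=8): fills=none; bids=[#1:8@101] asks=[-]
After op 2 cancel(order #1): fills=none; bids=[-] asks=[-]
After op 3 [order #2] limit_sell(price=100, qty=9): fills=none; bids=[-] asks=[#2:9@100]
After op 4 cancel(order #2): fills=none; bids=[-] asks=[-]
After op 5 [order #3] market_sell(qty=6): fills=none; bids=[-] asks=[-]
After op 6 cancel(order #1): fills=none; bids=[-] asks=[-]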